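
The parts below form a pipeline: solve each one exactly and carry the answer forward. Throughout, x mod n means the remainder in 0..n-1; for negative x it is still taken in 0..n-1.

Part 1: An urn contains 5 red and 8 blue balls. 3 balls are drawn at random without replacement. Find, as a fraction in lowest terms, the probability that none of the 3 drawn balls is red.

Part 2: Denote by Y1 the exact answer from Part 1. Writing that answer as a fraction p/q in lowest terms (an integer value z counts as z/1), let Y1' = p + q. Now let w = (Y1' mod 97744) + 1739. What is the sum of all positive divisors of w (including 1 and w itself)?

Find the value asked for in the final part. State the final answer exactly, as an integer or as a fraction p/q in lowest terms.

3456

Part 1: total draws C(13,3) = 286; favorable C(8,3) = 56; P = 28/143; answer 28/143
Part 2: Y1 = 28/143; threaded value p + q = 171; w = 1910; 1910 = 2 * 5 * 191; sigma = (1 + 2) * (1 + 5) * (1 + 191) = 3 * 6 * 192 = 3456; answer 3456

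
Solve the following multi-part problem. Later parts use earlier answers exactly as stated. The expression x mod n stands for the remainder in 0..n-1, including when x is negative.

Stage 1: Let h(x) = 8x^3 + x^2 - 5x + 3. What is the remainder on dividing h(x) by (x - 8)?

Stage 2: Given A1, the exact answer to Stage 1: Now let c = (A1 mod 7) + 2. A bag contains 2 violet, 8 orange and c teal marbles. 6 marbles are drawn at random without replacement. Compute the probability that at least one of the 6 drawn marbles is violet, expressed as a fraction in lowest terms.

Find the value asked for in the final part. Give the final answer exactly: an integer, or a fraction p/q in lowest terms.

Stage 1: remainder = value at the root: 8*(8)^3 + 1*(8)^2 - 5*(8)^1 + 3 = (4096) + (64) + (-40) + (3) = 4123; answer 4123
Stage 2: A1 = 4123; c = 2; total draws C(12,6) = 924; complement C(10,6) = 210; favorable 924 - 210 = 714; P = 17/22; answer 17/22

17/22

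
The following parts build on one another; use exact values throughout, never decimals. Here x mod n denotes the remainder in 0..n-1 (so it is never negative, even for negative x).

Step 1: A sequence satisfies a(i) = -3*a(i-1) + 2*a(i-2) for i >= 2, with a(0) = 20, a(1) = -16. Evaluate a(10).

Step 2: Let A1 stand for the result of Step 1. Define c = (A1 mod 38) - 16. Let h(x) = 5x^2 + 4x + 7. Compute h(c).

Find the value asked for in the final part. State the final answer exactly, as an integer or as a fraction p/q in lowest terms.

211

Step 1: a(2) = -3*(-16) + 2*(20) = 88; iterating: a(2)=88, a(3)=-296, a(4)=1064, a(5)=-3784, a(6)=13480, a(7)=-48008, a(8)=170984, a(9)=-608968, a(10)=2168872; answer 2168872
Step 2: A1 = 2168872; c = 6; 5*(6)^2 + 4*(6)^1 + 7 = (180) + (24) + (7) = 211; answer 211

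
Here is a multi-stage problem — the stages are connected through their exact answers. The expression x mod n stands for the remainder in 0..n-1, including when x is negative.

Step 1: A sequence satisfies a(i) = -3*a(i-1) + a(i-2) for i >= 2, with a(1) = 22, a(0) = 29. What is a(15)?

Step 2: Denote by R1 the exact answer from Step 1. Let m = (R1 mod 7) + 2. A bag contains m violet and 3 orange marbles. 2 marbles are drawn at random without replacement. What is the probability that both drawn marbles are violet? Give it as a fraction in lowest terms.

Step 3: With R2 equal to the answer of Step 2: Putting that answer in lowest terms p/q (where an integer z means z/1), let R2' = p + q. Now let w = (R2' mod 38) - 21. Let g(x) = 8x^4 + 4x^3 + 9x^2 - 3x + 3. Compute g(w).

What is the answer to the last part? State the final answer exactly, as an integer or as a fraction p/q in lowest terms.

1951

Step 1: a(2) = -3*(22) + 1*(29) = -37; iterating: a(2)=-37, a(3)=133, a(4)=-436, a(5)=1441, a(6)=-4759, a(7)=15718, a(8)=-51913, a(9)=171457, a(10)=-566284, a(11)=1870309, a(12)=-6177211, a(13)=20401942, a(14)=-67383037, a(15)=222551053; answer 222551053
Step 2: R1 = 222551053; m = 6; total draws C(9,2) = 36; favorable C(6,2) = 15; P = 5/12; answer 5/12
Step 3: R2 = 5/12; threaded value p + q = 17; w = -4; 8*(-4)^4 + 4*(-4)^3 + 9*(-4)^2 - 3*(-4)^1 + 3 = (2048) + (-256) + (144) + (12) + (3) = 1951; answer 1951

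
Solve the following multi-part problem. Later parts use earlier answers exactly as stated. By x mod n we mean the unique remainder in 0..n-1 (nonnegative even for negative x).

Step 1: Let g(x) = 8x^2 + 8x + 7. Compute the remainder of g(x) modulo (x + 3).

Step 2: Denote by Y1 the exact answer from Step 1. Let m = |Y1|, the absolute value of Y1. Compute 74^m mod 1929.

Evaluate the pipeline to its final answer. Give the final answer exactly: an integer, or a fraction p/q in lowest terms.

878

Step 1: remainder = value at the root: 8*(-3)^2 + 8*(-3)^1 + 7 = (72) + (-24) + (7) = 55; answer 55
Step 2: Y1 = 55; m = 55; squarings mod 1929: 74^1=74, 74^2=1618, 74^4=271, 74^8=139, 74^16=31, 74^32=961; 74^55 = 74^1 * 74^2 * 74^4 * 74^16 * 74^32 = 878 (mod 1929); answer 878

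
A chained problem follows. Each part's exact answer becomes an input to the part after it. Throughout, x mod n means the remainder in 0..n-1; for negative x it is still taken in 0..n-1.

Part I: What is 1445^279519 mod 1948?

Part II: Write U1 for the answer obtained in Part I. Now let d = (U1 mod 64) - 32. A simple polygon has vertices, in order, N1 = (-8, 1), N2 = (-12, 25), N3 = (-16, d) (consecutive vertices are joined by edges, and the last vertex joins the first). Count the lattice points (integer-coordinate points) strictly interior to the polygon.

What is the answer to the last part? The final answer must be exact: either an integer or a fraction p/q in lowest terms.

Part I: squarings mod 1948: 1445^1=1445, 1445^2=1717, 1445^4=765, 1445^8=825, 1445^16=773, 1445^32=1441, 1445^64=1861, 1445^128=1725, 1445^256=1029, 1445^512=1077, 1445^1024=869, 1445^2048=1285, 1445^4096=1269, 1445^8192=1313, 1445^16384=1937, 1445^32768=121, 1445^65536=1005, 1445^131072=961, 1445^262144=169; 1445^279519 = 1445^1 * 1445^2 * 1445^4 * 1445^8 * 1445^16 * 1445^64 * 1445^128 * 1445^256 * 1445^512 * 1445^16384 * 1445^262144 = 785 (mod 1948); answer 785
Part II: U1 = 785; d = -15; cross terms: (-8*25 - -12*1)=-188, (-12*-15 - -16*25)=580, (-16*1 - -8*-15)=-136; twice the area = |256| = 256; area = 128; boundary points = 4 + 4 + 8 = 16; strictly interior points = area - boundary/2 + 1 = 121; answer 121

121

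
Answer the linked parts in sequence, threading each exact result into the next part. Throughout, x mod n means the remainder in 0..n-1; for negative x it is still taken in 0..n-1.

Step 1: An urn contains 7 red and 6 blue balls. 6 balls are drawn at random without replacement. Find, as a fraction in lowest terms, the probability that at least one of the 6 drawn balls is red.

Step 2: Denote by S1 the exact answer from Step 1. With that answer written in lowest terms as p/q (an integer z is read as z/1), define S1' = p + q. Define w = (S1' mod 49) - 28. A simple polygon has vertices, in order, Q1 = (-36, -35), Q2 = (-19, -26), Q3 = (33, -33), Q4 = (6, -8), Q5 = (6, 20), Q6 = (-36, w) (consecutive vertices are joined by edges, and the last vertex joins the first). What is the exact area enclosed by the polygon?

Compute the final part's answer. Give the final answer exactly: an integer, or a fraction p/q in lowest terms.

Step 1: total draws C(13,6) = 1716; complement C(6,6) = 1; favorable 1716 - 1 = 1715; P = 1715/1716; answer 1715/1716
Step 2: S1 = 1715/1716; threaded value p + q = 3431; w = -27; cross terms: (-36*-26 - -19*-35)=271, (-19*-33 - 33*-26)=1485, (33*-8 - 6*-33)=-66, (6*20 - 6*-8)=168, (6*-27 - -36*20)=558, (-36*-35 - -36*-27)=288; twice the area = |2704| = 2704; area = 1352; answer 1352

1352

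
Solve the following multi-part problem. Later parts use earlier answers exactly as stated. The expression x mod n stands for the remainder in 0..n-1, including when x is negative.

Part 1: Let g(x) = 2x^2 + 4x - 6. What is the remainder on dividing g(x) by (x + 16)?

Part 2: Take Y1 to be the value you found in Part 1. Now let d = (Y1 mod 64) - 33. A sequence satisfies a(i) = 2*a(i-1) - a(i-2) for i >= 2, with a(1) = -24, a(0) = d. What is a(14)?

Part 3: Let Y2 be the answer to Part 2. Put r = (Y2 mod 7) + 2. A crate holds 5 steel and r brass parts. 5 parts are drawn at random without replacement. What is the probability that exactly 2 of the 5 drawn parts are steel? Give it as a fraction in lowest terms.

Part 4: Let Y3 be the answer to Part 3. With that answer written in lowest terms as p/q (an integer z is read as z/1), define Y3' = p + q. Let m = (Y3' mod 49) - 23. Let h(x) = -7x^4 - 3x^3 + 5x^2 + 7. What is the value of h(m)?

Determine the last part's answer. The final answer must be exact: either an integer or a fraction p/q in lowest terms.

Part 1: remainder = value at the root: 2*(-16)^2 + 4*(-16)^1 - 6 = (512) + (-64) + (-6) = 442; answer 442
Part 2: Y1 = 442; d = 25; a(2) = 2*(-24) - 1*(25) = -73; iterating: a(2)=-73, a(3)=-122, a(4)=-171, a(5)=-220, a(6)=-269, a(7)=-318, a(8)=-367, a(9)=-416, a(10)=-465, a(11)=-514, a(12)=-563, a(13)=-612, a(14)=-661; answer -661
Part 3: Y2 = -661; r = 6; total draws C(11,5) = 462; favorable C(5,2)*C(6,3) = 200; P = 100/231; answer 100/231
Part 4: Y3 = 100/231; threaded value p + q = 331; m = 14; -7*(14)^4 - 3*(14)^3 + 5*(14)^2 + 7 = (-268912) + (-8232) + (980) + (7) = -276157; answer -276157

-276157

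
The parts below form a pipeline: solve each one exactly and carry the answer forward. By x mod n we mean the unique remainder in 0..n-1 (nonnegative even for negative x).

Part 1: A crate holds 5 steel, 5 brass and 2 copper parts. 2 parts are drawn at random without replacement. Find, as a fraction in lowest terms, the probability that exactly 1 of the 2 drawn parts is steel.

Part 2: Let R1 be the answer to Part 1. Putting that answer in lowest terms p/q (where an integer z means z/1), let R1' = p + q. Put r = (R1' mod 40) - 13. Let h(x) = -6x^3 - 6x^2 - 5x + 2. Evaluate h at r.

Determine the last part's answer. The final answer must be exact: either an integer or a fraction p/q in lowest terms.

Part 1: total draws C(12,2) = 66; favorable C(5,1)*C(7,1) = 35; P = 35/66; answer 35/66
Part 2: R1 = 35/66; threaded value p + q = 101; r = 8; -6*(8)^3 - 6*(8)^2 - 5*(8)^1 + 2 = (-3072) + (-384) + (-40) + (2) = -3494; answer -3494

-3494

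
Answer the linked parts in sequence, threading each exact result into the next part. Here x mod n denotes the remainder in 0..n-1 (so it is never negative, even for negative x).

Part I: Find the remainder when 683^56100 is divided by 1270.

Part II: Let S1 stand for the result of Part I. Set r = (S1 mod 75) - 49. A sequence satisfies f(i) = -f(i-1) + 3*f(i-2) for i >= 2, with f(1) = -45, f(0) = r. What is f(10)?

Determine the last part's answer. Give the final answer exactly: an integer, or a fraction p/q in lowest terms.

32343

Part I: squarings mod 1270: 683^1=683, 683^2=399, 683^4=451, 683^8=201, 683^16=1031, 683^32=1241, 683^64=841, 683^128=1161, 683^256=451, 683^512=201, 683^1024=1031, 683^2048=1241, 683^4096=841, 683^8192=1161, 683^16384=451, 683^32768=201; 683^56100 = 683^4 * 683^32 * 683^256 * 683^512 * 683^2048 * 683^4096 * 683^16384 * 683^32768 = 711 (mod 1270); answer 711
Part II: S1 = 711; r = -13; f(2) = -1*(-45) + 3*(-13) = 6; iterating: f(2)=6, f(3)=-141, f(4)=159, f(5)=-582, f(6)=1059, f(7)=-2805, f(8)=5982, f(9)=-14397, f(10)=32343; answer 32343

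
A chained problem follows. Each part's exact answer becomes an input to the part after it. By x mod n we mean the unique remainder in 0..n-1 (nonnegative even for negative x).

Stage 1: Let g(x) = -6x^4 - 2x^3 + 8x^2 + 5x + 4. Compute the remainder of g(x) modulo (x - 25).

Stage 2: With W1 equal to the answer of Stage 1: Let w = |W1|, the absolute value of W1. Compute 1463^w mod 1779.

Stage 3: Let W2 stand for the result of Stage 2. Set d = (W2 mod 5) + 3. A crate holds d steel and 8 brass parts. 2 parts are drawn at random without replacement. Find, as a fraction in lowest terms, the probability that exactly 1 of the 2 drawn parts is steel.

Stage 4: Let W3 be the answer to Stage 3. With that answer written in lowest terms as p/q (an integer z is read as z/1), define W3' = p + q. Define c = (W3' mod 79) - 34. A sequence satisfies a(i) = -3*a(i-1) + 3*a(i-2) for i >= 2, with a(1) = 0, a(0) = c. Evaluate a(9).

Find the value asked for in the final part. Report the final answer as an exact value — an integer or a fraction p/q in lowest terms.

Stage 1: remainder = value at the root: -6*(25)^4 - 2*(25)^3 + 8*(25)^2 + 5*(25)^1 + 4 = (-2343750) + (-31250) + (5000) + (125) + (4) = -2369871; answer -2369871
Stage 2: W1 = -2369871; w = 2369871; squarings mod 1779: 1463^1=1463, 1463^2=232, 1463^4=454, 1463^8=1531, 1463^16=1018, 1463^32=946, 1463^64=79, 1463^128=904, 1463^256=655, 1463^512=286, 1463^1024=1741, 1463^2048=1444, 1463^4096=148, 1463^8192=556, 1463^16384=1369, 1463^32768=874, 1463^65536=685, 1463^131072=1348, 1463^262144=745, 1463^524288=1756, 1463^1048576=529, 1463^2097152=538; 1463^2369871 = 1463^1 * 1463^2 * 1463^4 * 1463^8 * 1463^64 * 1463^256 * 1463^2048 * 1463^8192 * 1463^262144 * 1463^2097152 = 653 (mod 1779); answer 653
Stage 3: W2 = 653; d = 6; total draws C(14,2) = 91; favorable C(6,1)*C(8,1) = 48; P = 48/91; answer 48/91
Stage 4: W3 = 48/91; threaded value p + q = 139; c = 26; a(2) = -3*(0) + 3*(26) = 78; iterating: a(2)=78, a(3)=-234, a(4)=936, a(5)=-3510, a(6)=13338, a(7)=-50544, a(8)=191646, a(9)=-726570; answer -726570

-726570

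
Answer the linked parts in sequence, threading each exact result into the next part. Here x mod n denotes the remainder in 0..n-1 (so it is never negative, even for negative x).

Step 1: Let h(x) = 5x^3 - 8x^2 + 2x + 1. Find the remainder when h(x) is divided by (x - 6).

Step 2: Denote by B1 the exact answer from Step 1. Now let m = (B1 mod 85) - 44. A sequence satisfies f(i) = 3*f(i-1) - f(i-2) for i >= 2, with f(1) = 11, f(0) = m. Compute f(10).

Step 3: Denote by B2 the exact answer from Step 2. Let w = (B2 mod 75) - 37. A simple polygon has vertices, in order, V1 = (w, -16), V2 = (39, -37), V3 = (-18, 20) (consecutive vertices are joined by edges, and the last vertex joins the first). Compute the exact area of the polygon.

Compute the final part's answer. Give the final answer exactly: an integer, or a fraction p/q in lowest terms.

1539

Step 1: remainder = value at the root: 5*(6)^3 - 8*(6)^2 + 2*(6)^1 + 1 = (1080) + (-288) + (12) + (1) = 805; answer 805
Step 2: B1 = 805; m = -4; f(2) = 3*(11) - 1*(-4) = 37; iterating: f(2)=37, f(3)=100, f(4)=263, f(5)=689, f(6)=1804, f(7)=4723, f(8)=12365, f(9)=32372, f(10)=84751; answer 84751
Step 3: B2 = 84751; w = -36; cross terms: (-36*-37 - 39*-16)=1956, (39*20 - -18*-37)=114, (-18*-16 - -36*20)=1008; twice the area = |3078| = 3078; area = 1539; answer 1539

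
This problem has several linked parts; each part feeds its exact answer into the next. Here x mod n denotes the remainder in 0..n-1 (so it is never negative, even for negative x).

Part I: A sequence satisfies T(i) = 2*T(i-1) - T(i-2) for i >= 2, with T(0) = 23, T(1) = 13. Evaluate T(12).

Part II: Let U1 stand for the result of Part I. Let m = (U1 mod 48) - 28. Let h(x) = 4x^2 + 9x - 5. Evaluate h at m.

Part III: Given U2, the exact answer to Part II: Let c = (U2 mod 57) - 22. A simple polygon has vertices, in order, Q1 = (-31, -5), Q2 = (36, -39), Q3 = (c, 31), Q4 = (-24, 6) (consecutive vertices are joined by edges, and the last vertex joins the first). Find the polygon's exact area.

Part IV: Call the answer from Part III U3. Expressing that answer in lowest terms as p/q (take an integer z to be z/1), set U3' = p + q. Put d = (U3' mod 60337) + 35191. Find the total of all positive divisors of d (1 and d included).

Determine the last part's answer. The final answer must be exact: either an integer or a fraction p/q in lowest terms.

102592

Part I: T(2) = 2*(13) - 1*(23) = 3; iterating: T(2)=3, T(3)=-7, T(4)=-17, T(5)=-27, T(6)=-37, T(7)=-47, T(8)=-57, T(9)=-67, T(10)=-77, T(11)=-87, T(12)=-97; answer -97
Part II: U1 = -97; m = 19; 4*(19)^2 + 9*(19)^1 - 5 = (1444) + (171) + (-5) = 1610; answer 1610
Part III: U2 = 1610; c = -8; cross terms: (-31*-39 - 36*-5)=1389, (36*31 - -8*-39)=804, (-8*6 - -24*31)=696, (-24*-5 - -31*6)=306; twice the area = |3195| = 3195; area = 3195/2; answer 3195/2
Part IV: U3 = 3195/2; threaded value p + q = 3197; d = 38388; 38388 = 2^2 * 3 * 7 * 457; sigma = (1 + 2 + 4) * (1 + 3) * (1 + 7) * (1 + 457) = 7 * 4 * 8 * 458 = 102592; answer 102592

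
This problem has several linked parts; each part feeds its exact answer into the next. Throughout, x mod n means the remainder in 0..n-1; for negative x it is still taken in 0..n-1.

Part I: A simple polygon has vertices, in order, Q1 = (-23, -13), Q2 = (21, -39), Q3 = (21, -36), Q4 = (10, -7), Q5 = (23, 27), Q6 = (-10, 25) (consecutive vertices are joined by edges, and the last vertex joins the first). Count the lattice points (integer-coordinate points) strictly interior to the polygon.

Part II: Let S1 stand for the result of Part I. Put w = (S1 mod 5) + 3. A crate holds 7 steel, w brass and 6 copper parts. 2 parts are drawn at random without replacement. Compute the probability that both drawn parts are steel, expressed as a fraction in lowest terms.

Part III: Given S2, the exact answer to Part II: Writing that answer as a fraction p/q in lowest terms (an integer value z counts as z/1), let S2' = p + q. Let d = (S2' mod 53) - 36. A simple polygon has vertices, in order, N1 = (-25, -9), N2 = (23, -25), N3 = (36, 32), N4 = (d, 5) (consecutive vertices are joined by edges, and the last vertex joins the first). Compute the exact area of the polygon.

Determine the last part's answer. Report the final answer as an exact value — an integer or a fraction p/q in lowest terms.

Part I: cross terms: (-23*-39 - 21*-13)=1170, (21*-36 - 21*-39)=63, (21*-7 - 10*-36)=213, (10*27 - 23*-7)=431, (23*25 - -10*27)=845, (-10*-13 - -23*25)=705; twice the area = |3427| = 3427; area = 3427/2; boundary points = 2 + 3 + 1 + 1 + 1 + 1 = 9; strictly interior points = area - boundary/2 + 1 = 1710; answer 1710
Part II: S1 = 1710; w = 3; total draws C(16,2) = 120; favorable C(7,2) = 21; P = 7/40; answer 7/40
Part III: S2 = 7/40; threaded value p + q = 47; d = 11; cross terms: (-25*-25 - 23*-9)=832, (23*32 - 36*-25)=1636, (36*5 - 11*32)=-172, (11*-9 - -25*5)=26; twice the area = |2322| = 2322; area = 1161; answer 1161

1161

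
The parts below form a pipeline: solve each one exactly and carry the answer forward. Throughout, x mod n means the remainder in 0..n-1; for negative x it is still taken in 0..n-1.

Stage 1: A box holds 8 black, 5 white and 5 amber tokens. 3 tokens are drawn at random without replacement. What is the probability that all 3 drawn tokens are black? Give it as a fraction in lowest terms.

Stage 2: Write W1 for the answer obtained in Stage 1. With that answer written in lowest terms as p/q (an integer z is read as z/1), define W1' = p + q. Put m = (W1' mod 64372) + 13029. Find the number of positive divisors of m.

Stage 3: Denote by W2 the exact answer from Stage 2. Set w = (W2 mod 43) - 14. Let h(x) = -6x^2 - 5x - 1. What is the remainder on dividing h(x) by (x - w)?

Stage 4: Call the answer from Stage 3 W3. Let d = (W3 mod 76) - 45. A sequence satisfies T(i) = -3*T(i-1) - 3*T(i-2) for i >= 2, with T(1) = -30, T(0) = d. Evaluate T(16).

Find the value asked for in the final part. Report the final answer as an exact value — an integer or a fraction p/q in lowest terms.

39366

Stage 1: total draws C(18,3) = 816; favorable C(8,3) = 56; P = 7/102; answer 7/102
Stage 2: W1 = 7/102; threaded value p + q = 109; m = 13138; 13138 = 2 * 6569; number of divisors = (1+1) * (1+1) = 4; answer 4
Stage 3: W2 = 4; w = -10; remainder = value at the root: -6*(-10)^2 - 5*(-10)^1 - 1 = (-600) + (50) + (-1) = -551; answer -551
Stage 4: W3 = -551; d = 12; T(2) = -3*(-30) - 3*(12) = 54; iterating: T(2)=54, T(3)=-72, T(4)=54, T(5)=54, T(6)=-324, T(7)=810, T(8)=-1458, T(9)=1944, T(10)=-1458, T(11)=-1458, T(12)=8748, T(13)=-21870, T(14)=39366, T(15)=-52488, T(16)=39366; answer 39366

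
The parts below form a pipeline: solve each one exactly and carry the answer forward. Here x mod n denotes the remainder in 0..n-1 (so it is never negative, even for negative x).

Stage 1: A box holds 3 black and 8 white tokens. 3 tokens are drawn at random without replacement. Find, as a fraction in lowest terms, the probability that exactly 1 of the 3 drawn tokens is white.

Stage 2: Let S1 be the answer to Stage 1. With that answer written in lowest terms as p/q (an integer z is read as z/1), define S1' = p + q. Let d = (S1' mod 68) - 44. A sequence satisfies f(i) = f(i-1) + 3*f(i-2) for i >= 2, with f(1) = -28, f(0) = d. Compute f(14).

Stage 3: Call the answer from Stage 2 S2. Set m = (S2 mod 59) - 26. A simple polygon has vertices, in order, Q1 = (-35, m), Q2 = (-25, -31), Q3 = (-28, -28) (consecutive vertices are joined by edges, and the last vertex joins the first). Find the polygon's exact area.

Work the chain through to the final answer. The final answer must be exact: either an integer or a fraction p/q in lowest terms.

147/2

Stage 1: total draws C(11,3) = 165; favorable C(8,1)*C(3,2) = 24; P = 8/55; answer 8/55
Stage 2: S1 = 8/55; threaded value p + q = 63; d = 19; f(2) = 1*(-28) + 3*(19) = 29; iterating: f(2)=29, f(3)=-55, f(4)=32, f(5)=-133, f(6)=-37, f(7)=-436, f(8)=-547, f(9)=-1855, f(10)=-3496, f(11)=-9061, f(12)=-19549, f(13)=-46732, f(14)=-105379; answer -105379
Stage 3: S2 = -105379; m = 28; cross terms: (-35*-31 - -25*28)=1785, (-25*-28 - -28*-31)=-168, (-28*28 - -35*-28)=-1764; twice the area = |-147| = 147; area = 147/2; answer 147/2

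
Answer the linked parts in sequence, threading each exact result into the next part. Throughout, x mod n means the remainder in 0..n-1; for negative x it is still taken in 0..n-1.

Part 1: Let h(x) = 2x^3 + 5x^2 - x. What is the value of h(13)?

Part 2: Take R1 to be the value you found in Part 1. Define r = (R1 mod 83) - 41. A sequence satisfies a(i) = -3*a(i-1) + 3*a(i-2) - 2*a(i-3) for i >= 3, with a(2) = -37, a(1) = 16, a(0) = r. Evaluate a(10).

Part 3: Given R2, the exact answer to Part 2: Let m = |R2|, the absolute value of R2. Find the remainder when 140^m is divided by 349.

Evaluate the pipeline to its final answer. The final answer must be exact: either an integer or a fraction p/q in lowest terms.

206

Part 1: 2*(13)^3 + 5*(13)^2 - 1*(13)^1 = (4394) + (845) + (-13) = 5226; answer 5226
Part 2: R1 = 5226; r = 39; a(3) = -3*(-37) + 3*(16) - 2*(39) = 81; iterating: a(3)=81, a(4)=-386, a(5)=1475, a(6)=-5745, a(7)=22432, a(8)=-87481, a(9)=341229, a(10)=-1330994; answer -1330994
Part 3: R2 = -1330994; m = 1330994; squarings mod 349: 140^1=140, 140^2=56, 140^4=344, 140^8=25, 140^16=276, 140^32=94, 140^64=111, 140^128=106, 140^256=68, 140^512=87, 140^1024=240, 140^2048=15, 140^4096=225, 140^8192=20, 140^16384=51, 140^32768=158, 140^65536=185, 140^131072=23, 140^262144=180, 140^524288=292, 140^1048576=108; 140^1330994 = 140^2 * 140^16 * 140^32 * 140^256 * 140^512 * 140^1024 * 140^2048 * 140^16384 * 140^262144 * 140^1048576 = 206 (mod 349); answer 206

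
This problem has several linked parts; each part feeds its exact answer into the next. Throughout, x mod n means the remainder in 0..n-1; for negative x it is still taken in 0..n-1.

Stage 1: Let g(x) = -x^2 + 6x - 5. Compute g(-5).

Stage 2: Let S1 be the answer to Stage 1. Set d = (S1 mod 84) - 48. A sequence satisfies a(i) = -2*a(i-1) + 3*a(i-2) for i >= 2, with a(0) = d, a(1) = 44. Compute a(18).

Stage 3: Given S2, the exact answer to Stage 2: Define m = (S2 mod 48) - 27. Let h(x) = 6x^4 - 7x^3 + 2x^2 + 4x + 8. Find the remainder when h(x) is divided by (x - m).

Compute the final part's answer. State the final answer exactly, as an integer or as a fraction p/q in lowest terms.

Stage 1: -1*(-5)^2 + 6*(-5)^1 - 5 = (-25) + (-30) + (-5) = -60; answer -60
Stage 2: S1 = -60; d = -24; a(2) = -2*(44) + 3*(-24) = -160; iterating: a(2)=-160, a(3)=452, a(4)=-1384, a(5)=4124, a(6)=-12400, a(7)=37172, a(8)=-111544, a(9)=334604, a(10)=-1003840, a(11)=3011492, a(12)=-9034504, a(13)=27103484, a(14)=-81310480, a(15)=243931412, a(16)=-731794264, a(17)=2195382764, a(18)=-6586148320; answer -6586148320
Stage 3: S2 = -6586148320; m = 5; remainder = value at the root: 6*(5)^4 - 7*(5)^3 + 2*(5)^2 + 4*(5)^1 + 8 = (3750) + (-875) + (50) + (20) + (8) = 2953; answer 2953

2953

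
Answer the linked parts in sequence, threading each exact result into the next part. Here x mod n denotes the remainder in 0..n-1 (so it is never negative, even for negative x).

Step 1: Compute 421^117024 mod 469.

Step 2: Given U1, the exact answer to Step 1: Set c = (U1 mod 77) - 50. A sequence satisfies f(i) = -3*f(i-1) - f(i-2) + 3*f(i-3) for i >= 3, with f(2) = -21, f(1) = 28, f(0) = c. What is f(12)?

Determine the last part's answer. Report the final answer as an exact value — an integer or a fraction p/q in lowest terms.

30912

Step 1: squarings mod 469: 421^1=421, 421^2=428, 421^4=274, 421^8=36, 421^16=358, 421^32=127, 421^64=183, 421^128=190, 421^256=456, 421^512=169, 421^1024=421, 421^2048=428, 421^4096=274, 421^8192=36, 421^16384=358, 421^32768=127, 421^65536=183; 421^117024 = 421^32 * 421^256 * 421^2048 * 421^16384 * 421^32768 * 421^65536 = 22 (mod 469); answer 22
Step 2: U1 = 22; c = -28; f(3) = -3*(-21) - 1*(28) + 3*(-28) = -49; iterating: f(3)=-49, f(4)=252, f(5)=-770, f(6)=1911, f(7)=-4207, f(8)=8400, f(9)=-15260, f(10)=24759, f(11)=-33817, f(12)=30912; answer 30912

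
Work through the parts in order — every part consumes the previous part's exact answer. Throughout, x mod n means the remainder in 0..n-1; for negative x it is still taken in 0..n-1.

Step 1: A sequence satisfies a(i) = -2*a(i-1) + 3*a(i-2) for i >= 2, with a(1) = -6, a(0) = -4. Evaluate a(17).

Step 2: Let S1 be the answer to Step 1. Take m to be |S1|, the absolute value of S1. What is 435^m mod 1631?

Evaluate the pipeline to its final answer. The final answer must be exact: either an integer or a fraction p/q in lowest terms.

582

Step 1: a(2) = -2*(-6) + 3*(-4) = 0; iterating: a(2)=0, a(3)=-18, a(4)=36, a(5)=-126, a(6)=360, a(7)=-1098, a(8)=3276, a(9)=-9846, a(10)=29520, a(11)=-88578, a(12)=265716, a(13)=-797166, a(14)=2391480, a(15)=-7174458, a(16)=21523356, a(17)=-64570086; answer -64570086
Step 2: S1 = -64570086; m = 64570086; squarings mod 1631: 435^1=435, 435^2=29, 435^4=841, 435^8=1058, 435^16=498, 435^32=92, 435^64=309, 435^128=883, 435^256=71, 435^512=148, 435^1024=701, 435^2048=470, 435^4096=715, 435^8192=722, 435^16384=995, 435^32768=8, 435^65536=64, 435^131072=834, 435^262144=750, 435^524288=1436, 435^1048576=512, 435^2097152=1184, 435^4194304=827, 435^8388608=540, 435^16777216=1282, 435^33554432=1107; 435^64570086 = 435^2 * 435^4 * 435^32 * 435^64 * 435^128 * 435^512 * 435^16384 * 435^65536 * 435^524288 * 435^1048576 * 435^4194304 * 435^8388608 * 435^16777216 * 435^33554432 = 582 (mod 1631); answer 582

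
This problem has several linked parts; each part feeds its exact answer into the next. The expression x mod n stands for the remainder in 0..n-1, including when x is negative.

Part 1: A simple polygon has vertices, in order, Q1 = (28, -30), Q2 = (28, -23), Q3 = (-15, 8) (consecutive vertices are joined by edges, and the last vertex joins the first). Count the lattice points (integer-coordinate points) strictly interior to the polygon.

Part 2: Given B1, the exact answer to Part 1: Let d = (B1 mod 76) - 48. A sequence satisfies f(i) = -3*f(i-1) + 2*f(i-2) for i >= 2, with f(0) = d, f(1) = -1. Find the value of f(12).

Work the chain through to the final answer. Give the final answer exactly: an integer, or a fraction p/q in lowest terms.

Part 1: cross terms: (28*-23 - 28*-30)=196, (28*8 - -15*-23)=-121, (-15*-30 - 28*8)=226; twice the area = |301| = 301; area = 301/2; boundary points = 7 + 1 + 1 = 9; strictly interior points = area - boundary/2 + 1 = 147; answer 147
Part 2: B1 = 147; d = 23; f(2) = -3*(-1) + 2*(23) = 49; iterating: f(2)=49, f(3)=-149, f(4)=545, f(5)=-1933, f(6)=6889, f(7)=-24533, f(8)=87377, f(9)=-311197, f(10)=1108345, f(11)=-3947429, f(12)=14058977; answer 14058977

14058977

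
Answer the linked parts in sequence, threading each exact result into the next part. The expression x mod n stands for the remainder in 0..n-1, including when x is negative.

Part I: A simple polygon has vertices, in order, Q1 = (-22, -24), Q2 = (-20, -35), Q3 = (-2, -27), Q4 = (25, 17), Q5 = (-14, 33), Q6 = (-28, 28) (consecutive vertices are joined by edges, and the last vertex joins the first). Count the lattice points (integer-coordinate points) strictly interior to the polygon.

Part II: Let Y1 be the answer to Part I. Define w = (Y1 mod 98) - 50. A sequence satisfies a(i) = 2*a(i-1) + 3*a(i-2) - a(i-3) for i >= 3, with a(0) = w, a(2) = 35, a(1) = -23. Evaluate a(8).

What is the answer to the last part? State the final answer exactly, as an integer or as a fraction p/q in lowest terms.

1711

Part I: cross terms: (-22*-35 - -20*-24)=290, (-20*-27 - -2*-35)=470, (-2*17 - 25*-27)=641, (25*33 - -14*17)=1063, (-14*28 - -28*33)=532, (-28*-24 - -22*28)=1288; twice the area = |4284| = 4284; area = 2142; boundary points = 1 + 2 + 1 + 1 + 1 + 2 = 8; strictly interior points = area - boundary/2 + 1 = 2139; answer 2139
Part II: Y1 = 2139; w = 31; a(3) = 2*(35) + 3*(-23) - 1*(31) = -30; iterating: a(3)=-30, a(4)=68, a(5)=11, a(6)=256, a(7)=477, a(8)=1711; answer 1711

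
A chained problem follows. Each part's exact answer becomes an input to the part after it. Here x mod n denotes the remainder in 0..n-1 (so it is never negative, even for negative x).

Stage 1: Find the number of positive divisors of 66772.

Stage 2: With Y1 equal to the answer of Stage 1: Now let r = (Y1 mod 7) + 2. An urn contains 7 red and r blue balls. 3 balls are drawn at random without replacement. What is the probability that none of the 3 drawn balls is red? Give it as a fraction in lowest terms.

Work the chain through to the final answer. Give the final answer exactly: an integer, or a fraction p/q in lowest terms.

8/65

Stage 1: 66772 = 2^2 * 16693; number of divisors = (2+1) * (1+1) = 6; answer 6
Stage 2: Y1 = 6; r = 8; total draws C(15,3) = 455; favorable C(8,3) = 56; P = 8/65; answer 8/65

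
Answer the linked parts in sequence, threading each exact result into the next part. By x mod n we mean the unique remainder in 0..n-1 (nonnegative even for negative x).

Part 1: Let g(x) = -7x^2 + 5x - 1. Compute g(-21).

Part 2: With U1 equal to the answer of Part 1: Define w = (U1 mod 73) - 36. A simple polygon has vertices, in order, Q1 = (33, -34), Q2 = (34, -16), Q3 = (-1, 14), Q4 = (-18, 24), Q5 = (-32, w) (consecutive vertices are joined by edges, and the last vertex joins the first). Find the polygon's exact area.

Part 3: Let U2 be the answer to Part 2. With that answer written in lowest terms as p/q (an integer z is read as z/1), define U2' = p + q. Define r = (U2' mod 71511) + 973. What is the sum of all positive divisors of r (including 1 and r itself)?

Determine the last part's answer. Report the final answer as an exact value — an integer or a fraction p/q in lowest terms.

7920

Part 1: -7*(-21)^2 + 5*(-21)^1 - 1 = (-3087) + (-105) + (-1) = -3193; answer -3193
Part 2: U1 = -3193; w = -17; cross terms: (33*-16 - 34*-34)=628, (34*14 - -1*-16)=460, (-1*24 - -18*14)=228, (-18*-17 - -32*24)=1074, (-32*-34 - 33*-17)=1649; twice the area = |4039| = 4039; area = 4039/2; answer 4039/2
Part 3: U2 = 4039/2; threaded value p + q = 4041; r = 5014; 5014 = 2 * 23 * 109; sigma = (1 + 2) * (1 + 23) * (1 + 109) = 3 * 24 * 110 = 7920; answer 7920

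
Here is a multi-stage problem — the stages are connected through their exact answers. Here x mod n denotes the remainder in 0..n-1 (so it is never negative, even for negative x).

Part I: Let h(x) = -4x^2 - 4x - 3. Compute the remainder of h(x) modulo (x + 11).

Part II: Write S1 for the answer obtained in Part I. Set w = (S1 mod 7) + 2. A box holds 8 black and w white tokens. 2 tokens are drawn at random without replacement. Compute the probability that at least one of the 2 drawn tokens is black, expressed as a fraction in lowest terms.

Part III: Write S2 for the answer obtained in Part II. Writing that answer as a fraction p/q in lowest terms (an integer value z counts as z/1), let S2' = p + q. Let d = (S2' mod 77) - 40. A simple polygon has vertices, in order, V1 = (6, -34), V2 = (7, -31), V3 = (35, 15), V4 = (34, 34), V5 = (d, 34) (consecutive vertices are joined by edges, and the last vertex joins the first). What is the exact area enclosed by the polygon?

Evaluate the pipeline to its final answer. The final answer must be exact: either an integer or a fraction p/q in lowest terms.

2491

Part I: remainder = value at the root: -4*(-11)^2 - 4*(-11)^1 - 3 = (-484) + (44) + (-3) = -443; answer -443
Part II: S1 = -443; w = 7; total draws C(15,2) = 105; complement C(7,2) = 21; favorable 105 - 21 = 84; P = 4/5; answer 4/5
Part III: S2 = 4/5; threaded value p + q = 9; d = -31; cross terms: (6*-31 - 7*-34)=52, (7*15 - 35*-31)=1190, (35*34 - 34*15)=680, (34*34 - -31*34)=2210, (-31*-34 - 6*34)=850; twice the area = |4982| = 4982; area = 2491; answer 2491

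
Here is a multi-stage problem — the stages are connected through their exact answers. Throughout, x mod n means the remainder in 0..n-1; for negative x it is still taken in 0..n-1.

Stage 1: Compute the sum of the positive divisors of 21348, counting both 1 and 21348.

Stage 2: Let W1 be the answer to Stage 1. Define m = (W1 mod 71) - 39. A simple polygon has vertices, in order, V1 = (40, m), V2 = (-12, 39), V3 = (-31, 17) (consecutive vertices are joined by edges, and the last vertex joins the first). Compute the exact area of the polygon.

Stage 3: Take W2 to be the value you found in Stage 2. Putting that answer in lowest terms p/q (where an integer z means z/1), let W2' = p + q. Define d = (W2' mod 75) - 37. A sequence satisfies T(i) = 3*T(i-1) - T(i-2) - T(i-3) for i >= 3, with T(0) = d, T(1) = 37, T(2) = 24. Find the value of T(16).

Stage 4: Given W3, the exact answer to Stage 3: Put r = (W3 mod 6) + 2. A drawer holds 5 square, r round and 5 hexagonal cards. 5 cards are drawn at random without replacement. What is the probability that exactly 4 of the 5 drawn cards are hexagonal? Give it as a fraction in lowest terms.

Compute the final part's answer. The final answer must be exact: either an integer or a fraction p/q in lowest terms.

50/3003

Stage 1: 21348 = 2^2 * 3^2 * 593; sigma = (1 + 2 + 4) * (1 + 3 + 9) * (1 + 593) = 7 * 13 * 594 = 54054; answer 54054
Stage 2: W1 = 54054; m = -16; cross terms: (40*39 - -12*-16)=1368, (-12*17 - -31*39)=1005, (-31*-16 - 40*17)=-184; twice the area = |2189| = 2189; area = 2189/2; answer 2189/2
Stage 3: W2 = 2189/2; threaded value p + q = 2191; d = -21; T(3) = 3*(24) - 1*(37) - 1*(-21) = 56; iterating: T(3)=56, T(4)=107, T(5)=241, T(6)=560, T(7)=1332, T(8)=3195, T(9)=7693, T(10)=18552, T(11)=44768, T(12)=108059, T(13)=260857, T(14)=629744, T(15)=1520316, T(16)=3670347; answer 3670347
Stage 4: W3 = 3670347; r = 5; total draws C(15,5) = 3003; favorable C(5,4)*C(10,1) = 50; P = 50/3003; answer 50/3003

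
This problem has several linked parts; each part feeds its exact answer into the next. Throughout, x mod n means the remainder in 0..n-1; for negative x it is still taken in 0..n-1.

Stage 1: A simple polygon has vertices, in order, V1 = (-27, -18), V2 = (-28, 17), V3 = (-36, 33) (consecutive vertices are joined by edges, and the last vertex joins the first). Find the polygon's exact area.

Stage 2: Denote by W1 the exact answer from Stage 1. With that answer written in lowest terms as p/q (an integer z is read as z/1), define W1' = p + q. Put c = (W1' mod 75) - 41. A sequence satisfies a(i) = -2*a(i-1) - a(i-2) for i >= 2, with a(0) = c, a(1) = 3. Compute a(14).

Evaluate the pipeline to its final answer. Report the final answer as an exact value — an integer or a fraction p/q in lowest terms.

-263

Stage 1: cross terms: (-27*17 - -28*-18)=-963, (-28*33 - -36*17)=-312, (-36*-18 - -27*33)=1539; twice the area = |264| = 264; area = 132; answer 132
Stage 2: W1 = 132; threaded value p + q = 133; c = 17; a(2) = -2*(3) - 1*(17) = -23; iterating: a(2)=-23, a(3)=43, a(4)=-63, a(5)=83, a(6)=-103, a(7)=123, a(8)=-143, a(9)=163, a(10)=-183, a(11)=203, a(12)=-223, a(13)=243, a(14)=-263; answer -263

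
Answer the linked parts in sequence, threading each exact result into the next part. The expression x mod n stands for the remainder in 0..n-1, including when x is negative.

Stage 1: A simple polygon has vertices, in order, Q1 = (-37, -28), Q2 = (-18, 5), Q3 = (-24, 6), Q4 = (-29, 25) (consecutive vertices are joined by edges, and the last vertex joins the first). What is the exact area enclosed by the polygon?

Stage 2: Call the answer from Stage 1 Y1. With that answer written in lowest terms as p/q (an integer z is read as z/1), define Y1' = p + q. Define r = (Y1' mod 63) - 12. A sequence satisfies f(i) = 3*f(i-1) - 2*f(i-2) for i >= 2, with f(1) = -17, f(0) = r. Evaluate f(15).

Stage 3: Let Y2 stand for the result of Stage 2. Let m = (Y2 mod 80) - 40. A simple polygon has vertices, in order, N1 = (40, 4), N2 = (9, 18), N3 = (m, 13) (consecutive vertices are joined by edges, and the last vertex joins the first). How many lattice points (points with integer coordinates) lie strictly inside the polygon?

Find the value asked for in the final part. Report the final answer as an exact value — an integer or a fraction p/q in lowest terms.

315

Stage 1: cross terms: (-37*5 - -18*-28)=-689, (-18*6 - -24*5)=12, (-24*25 - -29*6)=-426, (-29*-28 - -37*25)=1737; twice the area = |634| = 634; area = 317; answer 317
Stage 2: Y1 = 317; threaded value p + q = 318; r = -9; f(2) = 3*(-17) - 2*(-9) = -33; iterating: f(2)=-33, f(3)=-65, f(4)=-129, f(5)=-257, f(6)=-513, f(7)=-1025, f(8)=-2049, f(9)=-4097, f(10)=-8193, f(11)=-16385, f(12)=-32769, f(13)=-65537, f(14)=-131073, f(15)=-262145; answer -262145
Stage 3: Y2 = -262145; m = -25; cross terms: (40*18 - 9*4)=684, (9*13 - -25*18)=567, (-25*4 - 40*13)=-620; twice the area = |631| = 631; area = 631/2; boundary points = 1 + 1 + 1 = 3; strictly interior points = area - boundary/2 + 1 = 315; answer 315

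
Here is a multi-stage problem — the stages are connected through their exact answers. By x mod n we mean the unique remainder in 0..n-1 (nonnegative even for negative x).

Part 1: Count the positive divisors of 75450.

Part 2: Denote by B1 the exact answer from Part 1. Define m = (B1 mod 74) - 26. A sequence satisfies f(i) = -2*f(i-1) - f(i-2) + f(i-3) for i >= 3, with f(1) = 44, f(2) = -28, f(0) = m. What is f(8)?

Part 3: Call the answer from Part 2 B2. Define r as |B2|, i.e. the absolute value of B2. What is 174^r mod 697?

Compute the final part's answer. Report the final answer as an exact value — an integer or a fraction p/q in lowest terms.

Part 1: 75450 = 2 * 3 * 5^2 * 503; number of divisors = (1+1) * (1+1) * (2+1) * (1+1) = 24; answer 24
Part 2: B1 = 24; m = -2; f(3) = -2*(-28) - 1*(44) + 1*(-2) = 10; iterating: f(3)=10, f(4)=52, f(5)=-142, f(6)=242, f(7)=-290, f(8)=196; answer 196
Part 3: B2 = 196; r = 196; squarings mod 697: 174^1=174, 174^2=305, 174^4=324, 174^8=426, 174^16=256, 174^32=18, 174^64=324, 174^128=426; 174^196 = 174^4 * 174^64 * 174^128 = 256 (mod 697); answer 256

256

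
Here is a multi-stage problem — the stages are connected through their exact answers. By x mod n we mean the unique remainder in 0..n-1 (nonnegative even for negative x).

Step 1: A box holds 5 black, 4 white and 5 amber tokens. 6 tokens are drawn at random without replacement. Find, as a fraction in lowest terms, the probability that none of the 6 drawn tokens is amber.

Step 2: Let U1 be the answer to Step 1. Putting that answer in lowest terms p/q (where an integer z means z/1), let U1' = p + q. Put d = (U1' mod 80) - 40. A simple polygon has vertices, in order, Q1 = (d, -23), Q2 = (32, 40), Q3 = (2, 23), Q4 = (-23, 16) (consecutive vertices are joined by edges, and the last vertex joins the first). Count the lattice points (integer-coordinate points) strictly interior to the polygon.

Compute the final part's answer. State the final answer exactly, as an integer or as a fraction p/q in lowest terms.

1564

Step 1: total draws C(14,6) = 3003; favorable C(9,6) = 84; P = 4/143; answer 4/143
Step 2: U1 = 4/143; threaded value p + q = 147; d = 27; cross terms: (27*40 - 32*-23)=1816, (32*23 - 2*40)=656, (2*16 - -23*23)=561, (-23*-23 - 27*16)=97; twice the area = |3130| = 3130; area = 1565; boundary points = 1 + 1 + 1 + 1 = 4; strictly interior points = area - boundary/2 + 1 = 1564; answer 1564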